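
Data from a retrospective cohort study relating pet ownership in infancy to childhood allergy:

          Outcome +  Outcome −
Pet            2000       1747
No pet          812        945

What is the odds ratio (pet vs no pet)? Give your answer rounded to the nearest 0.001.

Cells: a = 2000, b = 1747, c = 812, d = 945.
OR = (a·d)/(b·c) = (2000 × 945) / (1747 × 812) = 1890000 / 1418564 = 1.33233
The odds of childhood allergy are about 1.33 times as high in the pet group.

1.332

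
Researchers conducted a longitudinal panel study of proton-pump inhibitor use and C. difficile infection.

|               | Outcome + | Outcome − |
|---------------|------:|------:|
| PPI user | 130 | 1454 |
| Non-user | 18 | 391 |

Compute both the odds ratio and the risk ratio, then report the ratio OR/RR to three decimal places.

1.041

Cells: a = 130, b = 1454, c = 18, d = 391.
OR = (130·391)/(1454·18) = 50830/26172 = 1.94215
Risk in exposed = 130/1584 = 0.08207; risk in unexposed = 18/409 = 0.04401; RR = 1.86483
OR/RR = 1.94215 / 1.86483 = 1.04146
The outcome is rare in both groups, so OR ≈ RR (ratio near 1).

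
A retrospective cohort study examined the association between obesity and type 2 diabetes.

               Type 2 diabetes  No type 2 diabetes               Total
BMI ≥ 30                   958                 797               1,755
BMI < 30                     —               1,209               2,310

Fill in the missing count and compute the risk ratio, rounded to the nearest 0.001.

The missing cell is in the unexposed row: 2310 − 1209 = 1101.
So a = 958, b = 797, c = 1101, d = 1209.
RR = [a/(a+b)] / [c/(c+d)] = (958/1755) / (1101/2310) = 0.54587/0.47662 = 1.14528

1.145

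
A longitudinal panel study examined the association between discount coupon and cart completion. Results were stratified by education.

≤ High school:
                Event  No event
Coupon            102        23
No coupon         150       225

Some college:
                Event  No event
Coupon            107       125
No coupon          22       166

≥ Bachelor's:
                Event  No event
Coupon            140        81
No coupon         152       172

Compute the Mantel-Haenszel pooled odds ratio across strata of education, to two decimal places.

3.67

OR_MH = Σ(aᵢdᵢ/nᵢ) / Σ(bᵢcᵢ/nᵢ), where nᵢ is the stratum total.
Stratum 1 (≤ High school): n = 500; a·d/n = 102·225/500 = 45.9000; b·c/n = 23·150/500 = 6.9000
Stratum 2 (Some college): n = 420; a·d/n = 107·166/420 = 42.2905; b·c/n = 125·22/420 = 6.5476
Stratum 3 (≥ Bachelor's): n = 545; a·d/n = 140·172/545 = 44.1835; b·c/n = 81·152/545 = 22.5908
OR_MH = (45.9000 + 42.2905 + 44.1835) / (6.9000 + 6.5476 + 22.5908) = 132.3740 / 36.0384 = 3.67313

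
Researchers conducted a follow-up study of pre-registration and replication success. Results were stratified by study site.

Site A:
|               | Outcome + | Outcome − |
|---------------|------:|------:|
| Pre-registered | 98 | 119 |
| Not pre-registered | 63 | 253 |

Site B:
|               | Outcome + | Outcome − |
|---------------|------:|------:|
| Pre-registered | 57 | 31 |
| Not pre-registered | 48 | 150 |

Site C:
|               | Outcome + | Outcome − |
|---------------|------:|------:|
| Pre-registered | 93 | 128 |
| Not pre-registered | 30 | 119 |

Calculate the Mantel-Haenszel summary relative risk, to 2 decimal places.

2.31

RR_MH = Σ(aᵢ·n₀ᵢ/nᵢ) / Σ(cᵢ·n₁ᵢ/nᵢ), with n₁ᵢ = aᵢ+bᵢ (exposed), n₀ᵢ = cᵢ+dᵢ (unexposed), nᵢ = n₁ᵢ+n₀ᵢ.
Stratum 1 (Site A): n₁ = 217, n₀ = 316, n = 533; a·n₀/n = 98·316/533 = 58.1013; c·n₁/n = 63·217/533 = 25.6492
Stratum 2 (Site B): n₁ = 88, n₀ = 198, n = 286; a·n₀/n = 57·198/286 = 39.4615; c·n₁/n = 48·88/286 = 14.7692
Stratum 3 (Site C): n₁ = 221, n₀ = 149, n = 370; a·n₀/n = 93·149/370 = 37.4514; c·n₁/n = 30·221/370 = 17.9189
RR_MH = (58.1013 + 39.4615 + 37.4514) / (25.6492 + 14.7692 + 17.9189) = 135.0142 / 58.3373 = 2.31437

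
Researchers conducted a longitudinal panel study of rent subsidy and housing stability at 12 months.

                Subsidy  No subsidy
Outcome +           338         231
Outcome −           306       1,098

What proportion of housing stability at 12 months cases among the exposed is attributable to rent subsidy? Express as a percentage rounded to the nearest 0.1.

66.9

Reading the table with exposure as columns: a = 338 (Subsidy, case), b = 306 (Subsidy, non-case), c = 231 (No subsidy, case), d = 1098.
Risk in exposed = 338/644 = 0.52484; risk in unexposed = 231/1329 = 0.17381.
RR = 0.52484/0.17381 = 3.01956
AR% = (RR − 1)/RR × 100 = (3.01956 − 1)/3.01956 × 100 = 66.8826%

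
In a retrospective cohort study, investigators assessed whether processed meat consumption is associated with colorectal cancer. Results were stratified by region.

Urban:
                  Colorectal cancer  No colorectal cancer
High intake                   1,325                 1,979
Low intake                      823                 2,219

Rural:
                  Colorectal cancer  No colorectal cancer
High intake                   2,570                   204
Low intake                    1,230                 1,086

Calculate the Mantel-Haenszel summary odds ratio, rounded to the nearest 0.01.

3.31

OR_MH = Σ(aᵢdᵢ/nᵢ) / Σ(bᵢcᵢ/nᵢ), where nᵢ is the stratum total.
Stratum 1 (Urban): n = 6346; a·d/n = 1325·2219/6346 = 463.3115; b·c/n = 1979·823/6346 = 256.6525
Stratum 2 (Rural): n = 5090; a·d/n = 2570·1086/5090 = 548.3340; b·c/n = 204·1230/5090 = 49.2967
OR_MH = (463.3115 + 548.3340) / (256.6525 + 49.2967) = 1011.6455 / 305.9492 = 3.30658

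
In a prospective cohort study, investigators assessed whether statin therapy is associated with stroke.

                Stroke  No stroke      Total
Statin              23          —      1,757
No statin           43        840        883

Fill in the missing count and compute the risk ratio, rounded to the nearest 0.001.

0.269

The missing cell is in the exposed row: 1757 − 23 = 1734.
So a = 23, b = 1734, c = 43, d = 840.
RR = [a/(a+b)] / [c/(c+d)] = (23/1757) / (43/883) = 0.01309/0.04870 = 0.26881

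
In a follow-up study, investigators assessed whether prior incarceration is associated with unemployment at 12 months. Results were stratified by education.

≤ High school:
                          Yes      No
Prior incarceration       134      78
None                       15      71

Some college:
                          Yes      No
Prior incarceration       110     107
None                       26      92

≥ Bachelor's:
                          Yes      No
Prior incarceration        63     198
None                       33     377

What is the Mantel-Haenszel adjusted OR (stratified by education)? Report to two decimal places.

4.44

OR_MH = Σ(aᵢdᵢ/nᵢ) / Σ(bᵢcᵢ/nᵢ), where nᵢ is the stratum total.
Stratum 1 (≤ High school): n = 298; a·d/n = 134·71/298 = 31.9262; b·c/n = 78·15/298 = 3.9262
Stratum 2 (Some college): n = 335; a·d/n = 110·92/335 = 30.2090; b·c/n = 107·26/335 = 8.3045
Stratum 3 (≥ Bachelor's): n = 671; a·d/n = 63·377/671 = 35.3964; b·c/n = 198·33/671 = 9.7377
OR_MH = (31.9262 + 30.2090 + 35.3964) / (3.9262 + 8.3045 + 9.7377) = 97.5316 / 21.9684 = 4.43964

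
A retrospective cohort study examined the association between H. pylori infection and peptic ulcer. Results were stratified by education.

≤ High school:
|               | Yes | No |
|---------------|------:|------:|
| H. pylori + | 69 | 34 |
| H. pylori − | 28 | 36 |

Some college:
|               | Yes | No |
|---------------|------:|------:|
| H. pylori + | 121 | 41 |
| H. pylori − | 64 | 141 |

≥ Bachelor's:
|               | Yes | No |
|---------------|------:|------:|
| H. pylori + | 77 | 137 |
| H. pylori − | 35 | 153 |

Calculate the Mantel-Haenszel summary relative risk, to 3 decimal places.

2.027

RR_MH = Σ(aᵢ·n₀ᵢ/nᵢ) / Σ(cᵢ·n₁ᵢ/nᵢ), with n₁ᵢ = aᵢ+bᵢ (exposed), n₀ᵢ = cᵢ+dᵢ (unexposed), nᵢ = n₁ᵢ+n₀ᵢ.
Stratum 1 (≤ High school): n₁ = 103, n₀ = 64, n = 167; a·n₀/n = 69·64/167 = 26.4431; c·n₁/n = 28·103/167 = 17.2695
Stratum 2 (Some college): n₁ = 162, n₀ = 205, n = 367; a·n₀/n = 121·205/367 = 67.5886; c·n₁/n = 64·162/367 = 28.2507
Stratum 3 (≥ Bachelor's): n₁ = 214, n₀ = 188, n = 402; a·n₀/n = 77·188/402 = 36.0100; c·n₁/n = 35·214/402 = 18.6318
RR_MH = (26.4431 + 67.5886 + 36.0100) / (17.2695 + 28.2507 + 18.6318) = 130.0416 / 64.1520 = 2.02709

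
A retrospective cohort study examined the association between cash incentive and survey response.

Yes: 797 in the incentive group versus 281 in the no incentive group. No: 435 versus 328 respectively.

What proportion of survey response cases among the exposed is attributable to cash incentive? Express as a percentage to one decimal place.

28.7

From the description: a = 797, b = 435, c = 281, d = 328.
Risk in exposed = 797/1232 = 0.64692; risk in unexposed = 281/609 = 0.46141.
RR = 0.64692/0.46141 = 1.40203
AR% = (RR − 1)/RR × 100 = (1.40203 − 1)/1.40203 × 100 = 28.6751%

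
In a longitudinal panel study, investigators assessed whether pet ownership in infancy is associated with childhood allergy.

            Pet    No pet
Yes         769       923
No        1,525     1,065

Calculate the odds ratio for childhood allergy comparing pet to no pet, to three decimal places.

0.582

Reading the table with exposure as columns: a = 769 (Pet, case), b = 1525 (Pet, non-case), c = 923 (No pet, case), d = 1065.
OR = (a·d)/(b·c) = (769 × 1065) / (1525 × 923) = 818985 / 1407575 = 0.58184
Exposure is associated with lower odds of childhood allergy (OR = 0.58 < 1).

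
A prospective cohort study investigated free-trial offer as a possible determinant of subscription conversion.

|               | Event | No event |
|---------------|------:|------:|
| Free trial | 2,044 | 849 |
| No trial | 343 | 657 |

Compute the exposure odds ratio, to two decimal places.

Cells: a = 2044, b = 849, c = 343, d = 657.
OR = (a·d)/(b·c) = (2044 × 657) / (849 × 343) = 1342908 / 291207 = 4.61152
The odds of subscription conversion are about 4.61 times as high in the free trial group.

4.61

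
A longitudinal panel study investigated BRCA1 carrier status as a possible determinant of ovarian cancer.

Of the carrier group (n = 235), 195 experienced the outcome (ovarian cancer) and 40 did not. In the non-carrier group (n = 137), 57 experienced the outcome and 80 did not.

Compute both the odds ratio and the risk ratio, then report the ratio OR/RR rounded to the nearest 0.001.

3.431

From the description: a = 195, b = 40, c = 57, d = 80.
OR = (195·80)/(40·57) = 15600/2280 = 6.84211
Risk in exposed = 195/235 = 0.82979; risk in unexposed = 57/137 = 0.41606; RR = 1.99440
OR/RR = 6.84211 / 1.99440 = 3.43066
The outcome is not rare, so the OR lies further from 1 than the RR.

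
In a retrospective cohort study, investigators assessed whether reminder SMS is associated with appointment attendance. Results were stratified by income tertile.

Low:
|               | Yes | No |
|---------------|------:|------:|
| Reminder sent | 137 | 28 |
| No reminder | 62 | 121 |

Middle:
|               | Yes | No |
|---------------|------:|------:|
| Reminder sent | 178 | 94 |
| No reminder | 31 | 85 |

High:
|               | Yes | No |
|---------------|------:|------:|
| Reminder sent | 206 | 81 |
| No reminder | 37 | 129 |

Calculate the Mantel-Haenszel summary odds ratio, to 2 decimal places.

7.60

OR_MH = Σ(aᵢdᵢ/nᵢ) / Σ(bᵢcᵢ/nᵢ), where nᵢ is the stratum total.
Stratum 1 (Low): n = 348; a·d/n = 137·121/348 = 47.6351; b·c/n = 28·62/348 = 4.9885
Stratum 2 (Middle): n = 388; a·d/n = 178·85/388 = 38.9948; b·c/n = 94·31/388 = 7.5103
Stratum 3 (High): n = 453; a·d/n = 206·129/453 = 58.6623; b·c/n = 81·37/453 = 6.6159
OR_MH = (47.6351 + 38.9948 + 58.6623) / (4.9885 + 7.5103 + 6.6159) = 145.2922 / 19.1147 = 7.60107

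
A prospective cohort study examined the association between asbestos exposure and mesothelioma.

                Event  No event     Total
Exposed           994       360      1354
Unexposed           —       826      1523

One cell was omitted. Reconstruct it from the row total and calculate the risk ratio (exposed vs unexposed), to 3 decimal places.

The missing cell is in the unexposed row: 1523 − 826 = 697.
So a = 994, b = 360, c = 697, d = 826.
RR = [a/(a+b)] / [c/(c+d)] = (994/1354) / (697/1523) = 0.73412/0.45765 = 1.60411

1.604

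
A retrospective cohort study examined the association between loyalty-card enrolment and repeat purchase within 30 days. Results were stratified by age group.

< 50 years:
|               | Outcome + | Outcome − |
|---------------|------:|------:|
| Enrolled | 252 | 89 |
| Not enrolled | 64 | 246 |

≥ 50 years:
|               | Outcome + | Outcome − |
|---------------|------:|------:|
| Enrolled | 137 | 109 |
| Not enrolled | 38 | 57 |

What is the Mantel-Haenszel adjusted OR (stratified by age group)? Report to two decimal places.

5.65

OR_MH = Σ(aᵢdᵢ/nᵢ) / Σ(bᵢcᵢ/nᵢ), where nᵢ is the stratum total.
Stratum 1 (< 50 years): n = 651; a·d/n = 252·246/651 = 95.2258; b·c/n = 89·64/651 = 8.7496
Stratum 2 (≥ 50 years): n = 341; a·d/n = 137·57/341 = 22.9003; b·c/n = 109·38/341 = 12.1466
OR_MH = (95.2258 + 22.9003) / (8.7496 + 12.1466) = 118.1261 / 20.8962 = 5.65298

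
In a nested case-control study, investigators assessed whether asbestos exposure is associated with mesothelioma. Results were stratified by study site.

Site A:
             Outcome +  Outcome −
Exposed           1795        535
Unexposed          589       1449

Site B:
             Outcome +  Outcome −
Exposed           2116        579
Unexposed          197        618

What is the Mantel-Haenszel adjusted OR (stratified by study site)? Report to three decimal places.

9.251

OR_MH = Σ(aᵢdᵢ/nᵢ) / Σ(bᵢcᵢ/nᵢ), where nᵢ is the stratum total.
Stratum 1 (Site A): n = 4368; a·d/n = 1795·1449/4368 = 595.4567; b·c/n = 535·589/4368 = 72.1417
Stratum 2 (Site B): n = 3510; a·d/n = 2116·618/3510 = 372.5607; b·c/n = 579·197/3510 = 32.4966
OR_MH = (595.4567 + 372.5607) / (72.1417 + 32.4966) = 968.0174 / 104.6383 = 9.25108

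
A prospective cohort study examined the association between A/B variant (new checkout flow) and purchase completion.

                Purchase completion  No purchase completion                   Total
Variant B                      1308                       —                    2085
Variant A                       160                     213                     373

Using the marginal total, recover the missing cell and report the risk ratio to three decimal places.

1.462

The missing cell is in the exposed row: 2085 − 1308 = 777.
So a = 1308, b = 777, c = 160, d = 213.
RR = [a/(a+b)] / [c/(c+d)] = (1308/2085) / (160/373) = 0.62734/0.42895 = 1.46248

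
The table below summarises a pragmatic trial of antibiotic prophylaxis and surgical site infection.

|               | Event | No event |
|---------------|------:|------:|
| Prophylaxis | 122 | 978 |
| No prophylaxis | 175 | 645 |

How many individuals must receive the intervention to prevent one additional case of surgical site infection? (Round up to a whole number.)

Risk in treated group = 122/1100 = 0.11091; risk in control = 175/820 = 0.21341.
Absolute risk reduction = 0.21341 − 0.11091 = 0.10251
NNT = 1 / ARR = 1 / 0.10251 = 9.756 → round up → 10

10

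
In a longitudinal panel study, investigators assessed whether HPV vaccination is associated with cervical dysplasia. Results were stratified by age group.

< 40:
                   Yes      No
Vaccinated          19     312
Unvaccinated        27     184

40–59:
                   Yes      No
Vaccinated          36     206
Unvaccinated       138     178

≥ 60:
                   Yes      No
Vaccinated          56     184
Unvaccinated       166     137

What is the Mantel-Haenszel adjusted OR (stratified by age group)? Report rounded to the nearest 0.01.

OR_MH = Σ(aᵢdᵢ/nᵢ) / Σ(bᵢcᵢ/nᵢ), where nᵢ is the stratum total.
Stratum 1 (< 40): n = 542; a·d/n = 19·184/542 = 6.4502; b·c/n = 312·27/542 = 15.5424
Stratum 2 (40–59): n = 558; a·d/n = 36·178/558 = 11.4839; b·c/n = 206·138/558 = 50.9462
Stratum 3 (≥ 60): n = 543; a·d/n = 56·137/543 = 14.1289; b·c/n = 184·166/543 = 56.2505
OR_MH = (6.4502 + 11.4839 + 14.1289) / (15.5424 + 50.9462 + 56.2505) = 32.0630 / 122.7391 = 0.26123

0.26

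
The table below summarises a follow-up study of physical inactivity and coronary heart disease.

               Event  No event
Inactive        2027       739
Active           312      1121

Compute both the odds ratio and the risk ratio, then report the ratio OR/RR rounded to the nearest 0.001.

2.928

Cells: a = 2027, b = 739, c = 312, d = 1121.
OR = (2027·1121)/(739·312) = 2272267/230568 = 9.85508
Risk in exposed = 2027/2766 = 0.73283; risk in unexposed = 312/1433 = 0.21773; RR = 3.36584
OR/RR = 9.85508 / 3.36584 = 2.92797
The outcome is not rare, so the OR lies further from 1 than the RR.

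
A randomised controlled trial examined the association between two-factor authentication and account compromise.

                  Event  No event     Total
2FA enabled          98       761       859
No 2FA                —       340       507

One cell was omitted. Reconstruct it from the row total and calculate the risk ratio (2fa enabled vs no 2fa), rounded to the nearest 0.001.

0.346

The missing cell is in the unexposed row: 507 − 340 = 167.
So a = 98, b = 761, c = 167, d = 340.
RR = [a/(a+b)] / [c/(c+d)] = (98/859) / (167/507) = 0.11409/0.32939 = 0.34636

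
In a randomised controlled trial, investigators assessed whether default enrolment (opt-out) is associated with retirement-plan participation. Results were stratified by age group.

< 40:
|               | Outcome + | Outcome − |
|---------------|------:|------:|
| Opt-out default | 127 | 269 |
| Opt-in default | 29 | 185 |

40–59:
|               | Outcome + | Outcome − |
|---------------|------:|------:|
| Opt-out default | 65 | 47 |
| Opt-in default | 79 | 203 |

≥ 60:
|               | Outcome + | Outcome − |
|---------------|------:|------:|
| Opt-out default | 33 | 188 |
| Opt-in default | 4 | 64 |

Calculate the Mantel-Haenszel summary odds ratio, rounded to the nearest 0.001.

OR_MH = Σ(aᵢdᵢ/nᵢ) / Σ(bᵢcᵢ/nᵢ), where nᵢ is the stratum total.
Stratum 1 (< 40): n = 610; a·d/n = 127·185/610 = 38.5164; b·c/n = 269·29/610 = 12.7885
Stratum 2 (40–59): n = 394; a·d/n = 65·203/394 = 33.4898; b·c/n = 47·79/394 = 9.4239
Stratum 3 (≥ 60): n = 289; a·d/n = 33·64/289 = 7.3080; b·c/n = 188·4/289 = 2.6021
OR_MH = (38.5164 + 33.4898 + 7.3080) / (12.7885 + 9.4239 + 2.6021) = 79.3142 / 24.8145 = 3.19629

3.196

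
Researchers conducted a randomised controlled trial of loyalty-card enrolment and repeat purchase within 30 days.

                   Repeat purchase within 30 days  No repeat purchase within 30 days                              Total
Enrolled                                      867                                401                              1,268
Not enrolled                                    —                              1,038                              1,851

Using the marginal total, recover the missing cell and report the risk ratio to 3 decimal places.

The missing cell is in the unexposed row: 1851 − 1038 = 813.
So a = 867, b = 401, c = 813, d = 1038.
RR = [a/(a+b)] / [c/(c+d)] = (867/1268) / (813/1851) = 0.68375/0.43922 = 1.55674

1.557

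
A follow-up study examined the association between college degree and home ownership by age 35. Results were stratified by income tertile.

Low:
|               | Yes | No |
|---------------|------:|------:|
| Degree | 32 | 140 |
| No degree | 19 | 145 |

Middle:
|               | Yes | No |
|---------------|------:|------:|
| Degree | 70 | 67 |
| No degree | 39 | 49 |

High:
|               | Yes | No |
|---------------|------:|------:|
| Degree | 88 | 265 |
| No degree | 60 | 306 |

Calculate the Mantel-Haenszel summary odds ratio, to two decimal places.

OR_MH = Σ(aᵢdᵢ/nᵢ) / Σ(bᵢcᵢ/nᵢ), where nᵢ is the stratum total.
Stratum 1 (Low): n = 336; a·d/n = 32·145/336 = 13.8095; b·c/n = 140·19/336 = 7.9167
Stratum 2 (Middle): n = 225; a·d/n = 70·49/225 = 15.2444; b·c/n = 67·39/225 = 11.6133
Stratum 3 (High): n = 719; a·d/n = 88·306/719 = 37.4520; b·c/n = 265·60/719 = 22.1140
OR_MH = (13.8095 + 15.2444 + 37.4520) / (7.9167 + 11.6133 + 22.1140) = 66.5060 / 41.6440 = 1.59701

1.60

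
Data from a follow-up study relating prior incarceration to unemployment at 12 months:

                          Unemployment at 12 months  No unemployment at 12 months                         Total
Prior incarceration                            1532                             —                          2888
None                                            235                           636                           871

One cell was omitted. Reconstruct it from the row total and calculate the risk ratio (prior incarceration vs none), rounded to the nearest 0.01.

The missing cell is in the exposed row: 2888 − 1532 = 1356.
So a = 1532, b = 1356, c = 235, d = 636.
RR = [a/(a+b)] / [c/(c+d)] = (1532/2888) / (235/871) = 0.53047/0.26980 = 1.96613

1.97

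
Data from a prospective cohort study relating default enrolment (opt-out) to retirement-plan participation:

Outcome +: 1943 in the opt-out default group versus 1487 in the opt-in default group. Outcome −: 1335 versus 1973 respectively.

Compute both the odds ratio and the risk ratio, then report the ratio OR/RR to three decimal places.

From the description: a = 1943, b = 1335, c = 1487, d = 1973.
OR = (1943·1973)/(1335·1487) = 3833539/1985145 = 1.93111
Risk in exposed = 1943/3278 = 0.59274; risk in unexposed = 1487/3460 = 0.42977; RR = 1.37921
OR/RR = 1.93111 / 1.37921 = 1.40016
The outcome is not rare, so the OR lies further from 1 than the RR.

1.400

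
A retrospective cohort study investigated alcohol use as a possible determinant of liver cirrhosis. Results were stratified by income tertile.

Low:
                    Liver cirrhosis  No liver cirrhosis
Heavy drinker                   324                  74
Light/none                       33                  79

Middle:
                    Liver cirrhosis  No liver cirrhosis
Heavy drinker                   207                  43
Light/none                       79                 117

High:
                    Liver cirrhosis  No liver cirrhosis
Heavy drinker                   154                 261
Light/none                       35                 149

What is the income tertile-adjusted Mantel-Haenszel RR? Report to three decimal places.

2.221

RR_MH = Σ(aᵢ·n₀ᵢ/nᵢ) / Σ(cᵢ·n₁ᵢ/nᵢ), with n₁ᵢ = aᵢ+bᵢ (exposed), n₀ᵢ = cᵢ+dᵢ (unexposed), nᵢ = n₁ᵢ+n₀ᵢ.
Stratum 1 (Low): n₁ = 398, n₀ = 112, n = 510; a·n₀/n = 324·112/510 = 71.1529; c·n₁/n = 33·398/510 = 25.7529
Stratum 2 (Middle): n₁ = 250, n₀ = 196, n = 446; a·n₀/n = 207·196/446 = 90.9686; c·n₁/n = 79·250/446 = 44.2825
Stratum 3 (High): n₁ = 415, n₀ = 184, n = 599; a·n₀/n = 154·184/599 = 47.3055; c·n₁/n = 35·415/599 = 24.2487
RR_MH = (71.1529 + 90.9686 + 47.3055) / (25.7529 + 44.2825 + 24.2487) = 209.4271 / 94.2842 = 2.22123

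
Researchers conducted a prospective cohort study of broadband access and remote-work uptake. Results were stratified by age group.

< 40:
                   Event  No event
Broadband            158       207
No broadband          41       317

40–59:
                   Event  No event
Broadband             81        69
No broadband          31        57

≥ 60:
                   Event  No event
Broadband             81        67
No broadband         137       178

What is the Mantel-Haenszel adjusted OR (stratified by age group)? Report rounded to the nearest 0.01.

2.95

OR_MH = Σ(aᵢdᵢ/nᵢ) / Σ(bᵢcᵢ/nᵢ), where nᵢ is the stratum total.
Stratum 1 (< 40): n = 723; a·d/n = 158·317/723 = 69.2752; b·c/n = 207·41/723 = 11.7386
Stratum 2 (40–59): n = 238; a·d/n = 81·57/238 = 19.3992; b·c/n = 69·31/238 = 8.9874
Stratum 3 (≥ 60): n = 463; a·d/n = 81·178/463 = 31.1404; b·c/n = 67·137/463 = 19.8251
OR_MH = (69.2752 + 19.3992 + 31.1404) / (11.7386 + 8.9874 + 19.8251) = 119.8148 / 40.5510 = 2.95467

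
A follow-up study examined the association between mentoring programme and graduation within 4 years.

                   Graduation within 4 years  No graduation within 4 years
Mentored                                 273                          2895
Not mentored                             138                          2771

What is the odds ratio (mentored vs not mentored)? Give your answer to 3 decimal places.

1.894

Cells: a = 273, b = 2895, c = 138, d = 2771.
OR = (a·d)/(b·c) = (273 × 2771) / (2895 × 138) = 756483 / 399510 = 1.89353
The odds of graduation within 4 years are about 1.89 times as high in the mentored group.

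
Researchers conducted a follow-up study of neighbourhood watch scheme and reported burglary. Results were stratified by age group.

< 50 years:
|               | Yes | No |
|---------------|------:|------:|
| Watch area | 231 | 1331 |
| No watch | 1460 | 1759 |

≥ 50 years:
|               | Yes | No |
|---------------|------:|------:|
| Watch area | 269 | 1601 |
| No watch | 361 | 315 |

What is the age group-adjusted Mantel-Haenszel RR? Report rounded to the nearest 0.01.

0.31

RR_MH = Σ(aᵢ·n₀ᵢ/nᵢ) / Σ(cᵢ·n₁ᵢ/nᵢ), with n₁ᵢ = aᵢ+bᵢ (exposed), n₀ᵢ = cᵢ+dᵢ (unexposed), nᵢ = n₁ᵢ+n₀ᵢ.
Stratum 1 (< 50 years): n₁ = 1562, n₀ = 3219, n = 4781; a·n₀/n = 231·3219/4781 = 155.5300; c·n₁/n = 1460·1562/4781 = 476.9964
Stratum 2 (≥ 50 years): n₁ = 1870, n₀ = 676, n = 2546; a·n₀/n = 269·676/2546 = 71.4234; c·n₁/n = 361·1870/2546 = 265.1493
RR_MH = (155.5300 + 71.4234) / (476.9964 + 265.1493) = 226.9534 / 742.1457 = 0.30581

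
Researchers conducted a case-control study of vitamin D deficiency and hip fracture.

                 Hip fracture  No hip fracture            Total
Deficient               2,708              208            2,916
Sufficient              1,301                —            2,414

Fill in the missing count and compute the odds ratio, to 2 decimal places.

The missing cell is in the unexposed row: 2414 − 1301 = 1113.
So a = 2708, b = 208, c = 1301, d = 1113.
OR = (a·d)/(b·c) = (2708 × 1113) / (208 × 1301) = 3014004 / 270608 = 11.13790

11.14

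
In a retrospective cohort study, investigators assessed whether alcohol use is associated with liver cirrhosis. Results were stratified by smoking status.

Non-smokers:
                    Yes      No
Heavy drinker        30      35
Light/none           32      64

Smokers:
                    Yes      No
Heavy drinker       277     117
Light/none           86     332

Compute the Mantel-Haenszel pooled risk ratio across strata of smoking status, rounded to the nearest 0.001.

2.937

RR_MH = Σ(aᵢ·n₀ᵢ/nᵢ) / Σ(cᵢ·n₁ᵢ/nᵢ), with n₁ᵢ = aᵢ+bᵢ (exposed), n₀ᵢ = cᵢ+dᵢ (unexposed), nᵢ = n₁ᵢ+n₀ᵢ.
Stratum 1 (Non-smokers): n₁ = 65, n₀ = 96, n = 161; a·n₀/n = 30·96/161 = 17.8882; c·n₁/n = 32·65/161 = 12.9193
Stratum 2 (Smokers): n₁ = 394, n₀ = 418, n = 812; a·n₀/n = 277·418/812 = 142.5936; c·n₁/n = 86·394/812 = 41.7291
RR_MH = (17.8882 + 142.5936) / (12.9193 + 41.7291) = 160.4818 / 54.6483 = 2.93663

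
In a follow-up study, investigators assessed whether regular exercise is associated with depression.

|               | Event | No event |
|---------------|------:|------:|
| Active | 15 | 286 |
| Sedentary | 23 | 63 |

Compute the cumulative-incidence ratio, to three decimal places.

Cells: a = 15, b = 286, c = 23, d = 63.
Risk in exposed = 15/301 = 0.04983; risk in unexposed = 23/86 = 0.26744.
RR = 0.04983 / 0.26744 = 0.18634
The risk is 81% lower among the exposed than among the unexposed.

0.186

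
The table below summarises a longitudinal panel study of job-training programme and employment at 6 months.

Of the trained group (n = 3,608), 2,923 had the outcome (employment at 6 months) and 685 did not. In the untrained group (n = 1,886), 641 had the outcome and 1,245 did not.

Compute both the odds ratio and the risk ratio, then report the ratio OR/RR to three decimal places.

3.477

From the description: a = 2923, b = 685, c = 641, d = 1245.
OR = (2923·1245)/(685·641) = 3639135/439085 = 8.28800
Risk in exposed = 2923/3608 = 0.81014; risk in unexposed = 641/1886 = 0.33987; RR = 2.38367
OR/RR = 8.28800 / 2.38367 = 3.47699
The outcome is not rare, so the OR lies further from 1 than the RR.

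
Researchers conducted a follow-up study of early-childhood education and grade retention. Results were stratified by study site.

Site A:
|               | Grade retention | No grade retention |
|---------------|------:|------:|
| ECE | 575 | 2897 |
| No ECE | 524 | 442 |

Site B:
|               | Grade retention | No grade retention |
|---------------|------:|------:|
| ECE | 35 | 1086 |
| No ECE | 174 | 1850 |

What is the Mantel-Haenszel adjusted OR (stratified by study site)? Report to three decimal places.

0.194

OR_MH = Σ(aᵢdᵢ/nᵢ) / Σ(bᵢcᵢ/nᵢ), where nᵢ is the stratum total.
Stratum 1 (Site A): n = 4438; a·d/n = 575·442/4438 = 57.2668; b·c/n = 2897·524/4438 = 342.0523
Stratum 2 (Site B): n = 3145; a·d/n = 35·1850/3145 = 20.5882; b·c/n = 1086·174/3145 = 60.0839
OR_MH = (57.2668 + 20.5882) / (342.0523 + 60.0839) = 77.8550 / 402.1362 = 0.19360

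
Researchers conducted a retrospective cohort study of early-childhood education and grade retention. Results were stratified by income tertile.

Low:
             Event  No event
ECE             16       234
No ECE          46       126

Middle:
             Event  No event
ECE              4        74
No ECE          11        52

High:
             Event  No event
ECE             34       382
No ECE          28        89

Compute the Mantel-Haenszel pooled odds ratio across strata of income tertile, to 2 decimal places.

0.23

OR_MH = Σ(aᵢdᵢ/nᵢ) / Σ(bᵢcᵢ/nᵢ), where nᵢ is the stratum total.
Stratum 1 (Low): n = 422; a·d/n = 16·126/422 = 4.7773; b·c/n = 234·46/422 = 25.5071
Stratum 2 (Middle): n = 141; a·d/n = 4·52/141 = 1.4752; b·c/n = 74·11/141 = 5.7730
Stratum 3 (High): n = 533; a·d/n = 34·89/533 = 5.6773; b·c/n = 382·28/533 = 20.0675
OR_MH = (4.7773 + 1.4752 + 5.6773) / (25.5071 + 5.7730 + 20.0675) = 11.9297 / 51.3477 = 0.23233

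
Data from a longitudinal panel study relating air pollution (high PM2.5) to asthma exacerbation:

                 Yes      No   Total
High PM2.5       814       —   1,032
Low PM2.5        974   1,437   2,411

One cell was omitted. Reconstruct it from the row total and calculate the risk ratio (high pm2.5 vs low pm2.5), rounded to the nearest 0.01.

1.95

The missing cell is in the exposed row: 1032 − 814 = 218.
So a = 814, b = 218, c = 974, d = 1437.
RR = [a/(a+b)] / [c/(c+d)] = (814/1032) / (974/2411) = 0.78876/0.40398 = 1.95246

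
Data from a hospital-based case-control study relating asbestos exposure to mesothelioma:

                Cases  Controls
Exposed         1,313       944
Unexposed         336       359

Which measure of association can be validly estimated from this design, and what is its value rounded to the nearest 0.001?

Cells: a = 1313, b = 944, c = 336, d = 359.
This is a hospital-based case-control study: participants were sampled on outcome status, so risks in the source population cannot be estimated directly — relative risk is not valid here. The odds ratio is the appropriate measure.
OR = (a·d)/(b·c) = (1313 × 359) / (944 × 336) = 471367 / 317184 = 1.48610

1.486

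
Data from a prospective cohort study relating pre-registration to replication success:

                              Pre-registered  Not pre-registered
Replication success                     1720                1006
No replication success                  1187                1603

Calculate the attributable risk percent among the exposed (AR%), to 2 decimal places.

34.83

Reading the table with exposure as columns: a = 1720 (Pre-registered, case), b = 1187 (Pre-registered, non-case), c = 1006 (Not pre-registered, case), d = 1603.
Risk in exposed = 1720/2907 = 0.59168; risk in unexposed = 1006/2609 = 0.38559.
RR = 0.59168/0.38559 = 1.53447
AR% = (RR − 1)/RR × 100 = (1.53447 − 1)/1.53447 × 100 = 34.8311%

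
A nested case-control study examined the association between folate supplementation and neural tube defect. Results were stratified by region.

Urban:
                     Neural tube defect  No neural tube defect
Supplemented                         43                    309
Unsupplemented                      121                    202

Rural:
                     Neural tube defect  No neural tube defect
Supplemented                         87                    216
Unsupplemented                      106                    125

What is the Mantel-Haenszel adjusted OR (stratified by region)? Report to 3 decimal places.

OR_MH = Σ(aᵢdᵢ/nᵢ) / Σ(bᵢcᵢ/nᵢ), where nᵢ is the stratum total.
Stratum 1 (Urban): n = 675; a·d/n = 43·202/675 = 12.8681; b·c/n = 309·121/675 = 55.3911
Stratum 2 (Rural): n = 534; a·d/n = 87·125/534 = 20.3652; b·c/n = 216·106/534 = 42.8764
OR_MH = (12.8681 + 20.3652) / (55.3911 + 42.8764) = 33.2333 / 98.2675 = 0.33819

0.338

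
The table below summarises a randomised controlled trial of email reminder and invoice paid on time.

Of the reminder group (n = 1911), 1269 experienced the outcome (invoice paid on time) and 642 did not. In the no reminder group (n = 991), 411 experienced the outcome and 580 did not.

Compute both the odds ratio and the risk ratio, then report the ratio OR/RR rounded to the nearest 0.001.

From the description: a = 1269, b = 642, c = 411, d = 580.
OR = (1269·580)/(642·411) = 736020/263862 = 2.78941
Risk in exposed = 1269/1911 = 0.66405; risk in unexposed = 411/991 = 0.41473; RR = 1.60115
OR/RR = 2.78941 / 1.60115 = 1.74213
The outcome is not rare, so the OR lies further from 1 than the RR.

1.742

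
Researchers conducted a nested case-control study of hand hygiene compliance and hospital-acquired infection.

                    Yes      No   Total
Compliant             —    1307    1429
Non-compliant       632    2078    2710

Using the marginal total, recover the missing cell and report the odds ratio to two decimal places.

0.31

The missing cell is in the exposed row: 1429 − 1307 = 122.
So a = 122, b = 1307, c = 632, d = 2078.
OR = (a·d)/(b·c) = (122 × 2078) / (1307 × 632) = 253516 / 826024 = 0.30691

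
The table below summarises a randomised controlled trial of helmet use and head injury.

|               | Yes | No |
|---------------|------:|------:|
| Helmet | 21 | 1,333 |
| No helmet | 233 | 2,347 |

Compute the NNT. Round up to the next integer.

14

Risk in treated group = 21/1354 = 0.01551; risk in control = 233/2580 = 0.09031.
Absolute risk reduction = 0.09031 − 0.01551 = 0.07480
NNT = 1 / ARR = 1 / 0.07480 = 13.369 → round up → 14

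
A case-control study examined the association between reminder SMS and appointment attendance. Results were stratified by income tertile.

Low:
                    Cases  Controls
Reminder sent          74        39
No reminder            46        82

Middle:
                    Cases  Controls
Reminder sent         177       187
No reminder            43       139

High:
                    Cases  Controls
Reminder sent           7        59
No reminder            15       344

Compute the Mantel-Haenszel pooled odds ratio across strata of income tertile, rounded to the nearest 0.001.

3.130

OR_MH = Σ(aᵢdᵢ/nᵢ) / Σ(bᵢcᵢ/nᵢ), where nᵢ is the stratum total.
Stratum 1 (Low): n = 241; a·d/n = 74·82/241 = 25.1784; b·c/n = 39·46/241 = 7.4440
Stratum 2 (Middle): n = 546; a·d/n = 177·139/546 = 45.0604; b·c/n = 187·43/546 = 14.7271
Stratum 3 (High): n = 425; a·d/n = 7·344/425 = 5.6659; b·c/n = 59·15/425 = 2.0824
OR_MH = (25.1784 + 45.0604 + 5.6659) / (7.4440 + 14.7271 + 2.0824) = 75.9047 / 24.2534 = 3.12965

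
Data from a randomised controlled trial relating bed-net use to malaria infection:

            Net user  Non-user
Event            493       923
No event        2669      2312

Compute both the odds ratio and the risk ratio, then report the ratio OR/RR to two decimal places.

Reading the table with exposure as columns: a = 493 (Net user, case), b = 2669 (Net user, non-case), c = 923 (Non-user, case), d = 2312.
OR = (493·2312)/(2669·923) = 1139816/2463487 = 0.46268
Risk in exposed = 493/3162 = 0.15591; risk in unexposed = 923/3235 = 0.28532; RR = 0.54646
OR/RR = 0.46268 / 0.54646 = 0.84669
The outcome is not rare, so the OR lies further from 1 than the RR.

0.85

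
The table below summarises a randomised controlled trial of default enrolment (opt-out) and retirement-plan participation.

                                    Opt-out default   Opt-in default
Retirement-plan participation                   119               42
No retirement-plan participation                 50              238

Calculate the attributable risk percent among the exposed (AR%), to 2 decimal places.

Reading the table with exposure as columns: a = 119 (Opt-out default, case), b = 50 (Opt-out default, non-case), c = 42 (Opt-in default, case), d = 238.
Risk in exposed = 119/169 = 0.70414; risk in unexposed = 42/280 = 0.15000.
RR = 0.70414/0.15000 = 4.69428
AR% = (RR − 1)/RR × 100 = (4.69428 − 1)/4.69428 × 100 = 78.6975%

78.70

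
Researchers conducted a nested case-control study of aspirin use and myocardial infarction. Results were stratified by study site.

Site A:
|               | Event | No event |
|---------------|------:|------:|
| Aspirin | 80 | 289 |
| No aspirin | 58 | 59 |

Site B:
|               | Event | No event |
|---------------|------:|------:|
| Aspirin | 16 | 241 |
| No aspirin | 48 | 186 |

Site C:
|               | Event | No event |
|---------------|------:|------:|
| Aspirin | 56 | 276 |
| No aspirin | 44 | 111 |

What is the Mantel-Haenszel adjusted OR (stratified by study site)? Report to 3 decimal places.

OR_MH = Σ(aᵢdᵢ/nᵢ) / Σ(bᵢcᵢ/nᵢ), where nᵢ is the stratum total.
Stratum 1 (Site A): n = 486; a·d/n = 80·59/486 = 9.7119; b·c/n = 289·58/486 = 34.4897
Stratum 2 (Site B): n = 491; a·d/n = 16·186/491 = 6.0611; b·c/n = 241·48/491 = 23.5601
Stratum 3 (Site C): n = 487; a·d/n = 56·111/487 = 12.7639; b·c/n = 276·44/487 = 24.9363
OR_MH = (9.7119 + 6.0611 + 12.7639) / (34.4897 + 23.5601 + 24.9363) = 28.5369 / 82.9861 = 0.34388

0.344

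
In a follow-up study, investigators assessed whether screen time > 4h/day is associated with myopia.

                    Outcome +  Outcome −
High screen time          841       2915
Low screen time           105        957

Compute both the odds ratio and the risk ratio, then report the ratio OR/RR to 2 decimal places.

Cells: a = 841, b = 2915, c = 105, d = 957.
OR = (841·957)/(2915·105) = 804837/306075 = 2.62954
Risk in exposed = 841/3756 = 0.22391; risk in unexposed = 105/1062 = 0.09887; RR = 2.26467
OR/RR = 2.62954 / 2.26467 = 1.16111
The outcome is not rare, so the OR lies further from 1 than the RR.

1.16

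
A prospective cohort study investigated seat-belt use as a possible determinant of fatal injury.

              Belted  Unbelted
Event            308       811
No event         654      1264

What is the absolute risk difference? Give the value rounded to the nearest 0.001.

-0.071

Reading the table with exposure as columns: a = 308 (Belted, case), b = 654 (Belted, non-case), c = 811 (Unbelted, case), d = 1264.
Risk in exposed = 308/962 = 0.320166; risk in unexposed = 811/2075 = 0.390843.
Risk difference = 0.320166 − 0.390843 = -0.070677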